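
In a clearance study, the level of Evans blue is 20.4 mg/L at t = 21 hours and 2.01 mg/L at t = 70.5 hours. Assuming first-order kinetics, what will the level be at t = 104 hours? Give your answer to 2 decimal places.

0.42 mg/L

Over Δt = 70.5 − 21 = 49.5 hours, the level fell by a factor of 20.4/2.01 ≈ 10.149.
n = log₂(10.149) ≈ 3.3433 half-lives, so t½ = 49.5/3.3433 ≈ 14.806 hours.
From t = 70.5 to t = 104: 2.01 × (1/2)^((104−70.5)/14.806) ≈ 0.41886 mg/L.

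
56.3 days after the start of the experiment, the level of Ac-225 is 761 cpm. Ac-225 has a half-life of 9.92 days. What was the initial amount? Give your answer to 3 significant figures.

Number of half-lives elapsed: n = 56.3/9.92 ≈ 5.6754.
A₀ = A × 2^n = 761 × 2^5.6754 = 761 × 51.105 ≈ 38891 cpm.

38900 cpm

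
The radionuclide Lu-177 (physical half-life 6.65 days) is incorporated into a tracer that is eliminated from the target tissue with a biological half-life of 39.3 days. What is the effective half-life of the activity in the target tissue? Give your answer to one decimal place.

5.7 days

1/t_eff = 1/t_phys + 1/t_biol = 1/6.65 + 1/39.3 = 0.17582 per day.
t_eff = 6.65 × 39.3 / (6.65 + 39.3) ≈ 5.6876 days.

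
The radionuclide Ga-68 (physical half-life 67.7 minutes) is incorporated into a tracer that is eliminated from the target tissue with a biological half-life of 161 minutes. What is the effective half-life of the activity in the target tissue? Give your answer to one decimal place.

1/t_eff = 1/t_phys + 1/t_biol = 1/67.7 + 1/161 = 0.020982 per minute.
t_eff = 67.7 × 161 / (67.7 + 161) ≈ 47.659 minutes.

47.7 minutes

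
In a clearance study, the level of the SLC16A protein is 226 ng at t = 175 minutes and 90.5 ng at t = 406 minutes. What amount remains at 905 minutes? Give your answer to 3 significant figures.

Over Δt = 406 − 175 = 231 minutes, the level fell by a factor of 226/90.5 ≈ 2.4972.
n = log₂(2.4972) ≈ 1.3203 half-lives, so t½ = 231/1.3203 ≈ 174.96 minutes.
From t = 406 to t = 905: 90.5 × (1/2)^((905−406)/174.96) ≈ 12.533 ng.

12.5 ng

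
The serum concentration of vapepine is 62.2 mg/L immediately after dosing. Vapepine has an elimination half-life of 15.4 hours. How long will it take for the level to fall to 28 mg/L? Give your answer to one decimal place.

Fraction remaining = 28/62.2 ≈ 0.45016.
n = log₂(62.2/28) = ln(2.2214)/ln 2 ≈ 1.1515 half-lives.
t = n × t½ = 1.1515 × 15.4 ≈ 17.733 hours.

17.7 hours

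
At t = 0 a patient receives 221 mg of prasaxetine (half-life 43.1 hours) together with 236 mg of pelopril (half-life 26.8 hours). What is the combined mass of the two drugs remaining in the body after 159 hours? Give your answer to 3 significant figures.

21.0 mg

prasaxetine: 221 × (1/2)^(159/43.1) = 221 × (1/2)^3.6891 ≈ 17.134 mg.
pelopril: 236 × (1/2)^(159/26.8) = 236 × (1/2)^5.9328 ≈ 3.8632 mg.
Total = 17.134 + 3.8632 ≈ 20.997 mg.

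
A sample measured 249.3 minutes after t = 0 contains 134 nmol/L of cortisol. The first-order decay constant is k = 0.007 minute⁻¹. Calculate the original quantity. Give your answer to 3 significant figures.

767 nmol/L

t½ = ln 2 / k = 0.69315 / 0.007 ≈ 99.021 minutes.
Number of half-lives elapsed: n = 249.3/99.021 ≈ 2.5176.
A₀ = A × 2^n = 134 × 2^2.5176 = 134 × 5.7265 ≈ 767.35 nmol/L.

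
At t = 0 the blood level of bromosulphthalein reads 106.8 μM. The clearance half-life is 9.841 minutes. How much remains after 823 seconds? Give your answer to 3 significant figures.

40.6 μM

Convert the elapsed time: 823 seconds = 13.7167 minutes.
Number of half-lives: n = 13.7167/9.841 ≈ 1.3938.
Remaining = 106.8 × (1/2)^1.3938 = 106.8 × 0.38055 ≈ 40.643 μM.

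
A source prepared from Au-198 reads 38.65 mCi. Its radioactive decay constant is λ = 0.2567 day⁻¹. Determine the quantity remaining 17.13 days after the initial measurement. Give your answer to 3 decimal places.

0.476 mCi

t½ = ln 2 / λ = 0.69315 / 0.2567 ≈ 2.7002 days.
Number of half-lives: n = 17.13/2.7002 ≈ 6.3439.
Remaining = 38.65 × (1/2)^6.3439 = 38.65 × 0.012311 ≈ 0.47582 mCi.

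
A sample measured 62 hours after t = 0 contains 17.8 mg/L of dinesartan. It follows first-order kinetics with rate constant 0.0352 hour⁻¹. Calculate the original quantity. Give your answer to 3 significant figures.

t½ = ln 2 / λ = 0.69315 / 0.0352 ≈ 19.692 hours.
Number of half-lives elapsed: n = 62/19.692 ≈ 3.1485.
A₀ = A × 2^n = 17.8 × 2^3.1485 = 17.8 × 8.8676 ≈ 157.84 mg/L.

158 mg/L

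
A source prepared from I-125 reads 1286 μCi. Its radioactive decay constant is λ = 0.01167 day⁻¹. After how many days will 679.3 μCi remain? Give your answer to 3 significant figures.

54.7 days

t½ = ln 2 / λ = 0.69315 / 0.01167 ≈ 59.396 days.
Fraction remaining = 679.3/1286 ≈ 0.52823.
n = log₂(1286/679.3) = ln(1.8931)/ln 2 ≈ 0.92077 half-lives.
t = n × t½ = 0.92077 × 59.396 ≈ 54.69 days.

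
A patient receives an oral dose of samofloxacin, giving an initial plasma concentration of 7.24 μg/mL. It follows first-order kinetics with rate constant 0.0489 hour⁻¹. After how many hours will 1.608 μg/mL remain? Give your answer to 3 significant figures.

t½ = ln 2 / k = 0.69315 / 0.0489 ≈ 14.175 hours.
Fraction remaining = 1.608/7.24 ≈ 0.2221.
n = log₂(7.24/1.608) = ln(4.5025)/ln 2 ≈ 2.1707 half-lives.
t = n × t½ = 2.1707 × 14.175 ≈ 30.77 hours.

30.8 hours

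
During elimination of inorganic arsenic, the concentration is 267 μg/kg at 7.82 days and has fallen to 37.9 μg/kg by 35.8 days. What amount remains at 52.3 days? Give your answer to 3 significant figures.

Over Δt = 35.8 − 7.82 = 27.98 days, the level fell by a factor of 267/37.9 ≈ 7.0449.
n = log₂(7.0449) ≈ 2.8166 half-lives, so t½ = 27.98/2.8166 ≈ 9.9341 days.
From t = 35.8 to t = 52.3: 37.9 × (1/2)^((52.3−35.8)/9.9341) ≈ 11.985 μg/kg.

12.0 μg/kg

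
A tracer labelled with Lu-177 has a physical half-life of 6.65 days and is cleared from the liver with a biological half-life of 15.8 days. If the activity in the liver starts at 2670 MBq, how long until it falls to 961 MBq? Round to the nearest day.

1/t_eff = 1/t_phys + 1/t_biol = 1/6.65 + 1/15.8 = 0.21367 per day.
t_eff = 6.65 × 15.8 / (6.65 + 15.8) ≈ 4.6802 days.
n = log₂(2670/961) ≈ 1.4742; t = 1.4742 × 4.6802 ≈ 6.8997 days.

7 days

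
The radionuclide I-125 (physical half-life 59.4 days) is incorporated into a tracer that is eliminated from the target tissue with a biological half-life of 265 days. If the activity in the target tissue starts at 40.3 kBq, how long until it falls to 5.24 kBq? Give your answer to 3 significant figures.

143 days

1/t_eff = 1/t_phys + 1/t_biol = 1/59.4 + 1/265 = 0.020609 per day.
t_eff = 59.4 × 265 / (59.4 + 265) ≈ 48.523 days.
n = log₂(40.3/5.24) ≈ 2.9431; t = 2.9431 × 48.523 ≈ 142.81 days.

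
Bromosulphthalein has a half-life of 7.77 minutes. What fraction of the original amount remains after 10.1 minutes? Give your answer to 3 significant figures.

n = 10.1/7.77 ≈ 1.2999 half-lives.
Fraction remaining = (1/2)^1.2999 ≈ 0.40616.

0.406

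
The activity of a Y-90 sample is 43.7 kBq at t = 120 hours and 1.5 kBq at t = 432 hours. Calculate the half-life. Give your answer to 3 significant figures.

Over Δt = 432 − 120 = 312 hours, the level fell by a factor of 43.7/1.5 ≈ 29.133.
n = log₂(29.133) ≈ 4.8646 half-lives, so t½ = 312/4.8646 ≈ 64.137 hours.

64.1 hours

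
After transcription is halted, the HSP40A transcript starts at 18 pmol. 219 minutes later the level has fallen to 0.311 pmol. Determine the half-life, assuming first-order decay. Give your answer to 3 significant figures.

37.4 minutes

A/A₀ = 0.311/18 ≈ 0.017278.
n = log₂(57.878) ≈ 5.8549 half-lives elapsed in 219 minutes.
t½ = 219/5.8549 ≈ 37.404 minutes.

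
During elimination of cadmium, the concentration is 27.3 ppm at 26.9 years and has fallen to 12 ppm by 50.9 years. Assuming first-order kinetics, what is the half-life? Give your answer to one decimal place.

20.2 years

Over Δt = 50.9 − 26.9 = 24 years, the level fell by a factor of 27.3/12 ≈ 2.275.
n = log₂(2.275) ≈ 1.1859 half-lives, so t½ = 24/1.1859 ≈ 20.238 years.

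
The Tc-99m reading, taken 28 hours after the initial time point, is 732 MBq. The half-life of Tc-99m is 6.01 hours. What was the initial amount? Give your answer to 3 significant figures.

Number of half-lives elapsed: n = 28/6.01 ≈ 4.6589.
A₀ = A × 2^n = 732 × 2^4.6589 = 732 × 25.262 ≈ 18492 MBq.

18500 MBq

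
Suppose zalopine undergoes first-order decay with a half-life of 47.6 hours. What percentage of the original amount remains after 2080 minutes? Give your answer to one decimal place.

60.4%

2080 minutes = 34.6667 hours.
n = 34.6667/47.6 ≈ 0.72829 half-lives.
Fraction remaining = (1/2)^0.72829 ≈ 0.60362, i.e. 60.362%.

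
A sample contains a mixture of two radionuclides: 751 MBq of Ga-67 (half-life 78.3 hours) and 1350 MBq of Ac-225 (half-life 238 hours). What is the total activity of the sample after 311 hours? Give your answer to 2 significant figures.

Ga-67: 751 × (1/2)^(311/78.3) = 751 × (1/2)^3.9719 ≈ 47.861 MBq.
Ac-225: 1350 × (1/2)^(311/238) = 1350 × (1/2)^1.3067 ≈ 545.72 MBq.
Total = 47.861 + 545.72 ≈ 593.58 MBq.

590 MBq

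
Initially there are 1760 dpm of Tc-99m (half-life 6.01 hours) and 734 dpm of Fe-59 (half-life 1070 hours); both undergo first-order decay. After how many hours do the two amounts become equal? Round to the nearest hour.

8 hours

Set 1760·(1/2)^(t/6.01) = 734·(1/2)^(t/1070).
Taking log₂: log₂(1760/734) = t·(1/6.01 − 1/1070).
log₂(2.3978) = 1.2617; 1/6.01 − 1/1070 = 0.16545.
t = 1.2617 / 0.16545 ≈ 7.6258 hours.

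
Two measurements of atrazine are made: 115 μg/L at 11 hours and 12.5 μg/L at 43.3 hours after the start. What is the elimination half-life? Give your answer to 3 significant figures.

10.1 hours

Over Δt = 43.3 − 11 = 32.3 hours, the level fell by a factor of 115/12.5 ≈ 9.2.
n = log₂(9.2) ≈ 3.2016 half-lives, so t½ = 32.3/3.2016 ≈ 10.089 hours.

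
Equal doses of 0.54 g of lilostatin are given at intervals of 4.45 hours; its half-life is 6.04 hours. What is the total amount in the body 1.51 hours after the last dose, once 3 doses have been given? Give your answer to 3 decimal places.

0.890 g

The 3 doses were given 10.41, 5.96, 1.51 hours ago.
Total = 0.54·(1/2)^(10.41/6.04) + 0.54·(1/2)^(5.96/6.04) + 0.54·(1/2)^(1.51/6.04)
      = 0.16352 + 0.27249 + 0.45408 ≈ 0.89009 g.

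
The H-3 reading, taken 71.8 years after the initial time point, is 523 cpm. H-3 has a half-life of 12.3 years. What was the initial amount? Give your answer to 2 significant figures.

Number of half-lives elapsed: n = 71.8/12.3 ≈ 5.8374.
A₀ = A × 2^n = 523 × 2^5.8374 = 523 × 57.178 ≈ 29904 cpm.

30000 cpm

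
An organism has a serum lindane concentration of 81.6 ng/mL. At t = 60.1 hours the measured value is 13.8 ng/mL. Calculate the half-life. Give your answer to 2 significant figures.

A/A₀ = 13.8/81.6 ≈ 0.16912.
n = log₂(5.913) ≈ 2.5639 half-lives elapsed in 60.1 hours.
t½ = 60.1/2.5639 ≈ 23.441 hours.

23 hours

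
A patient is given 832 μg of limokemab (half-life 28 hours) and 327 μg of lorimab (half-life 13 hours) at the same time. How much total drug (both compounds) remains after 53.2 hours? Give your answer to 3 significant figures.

limokemab: 832 × (1/2)^(53.2/28) = 832 × (1/2)^1.9 ≈ 222.93 μg.
lorimab: 327 × (1/2)^(53.2/13) = 327 × (1/2)^4.0923 ≈ 19.171 μg.
Total = 222.93 + 19.171 ≈ 242.1 μg.

242 μg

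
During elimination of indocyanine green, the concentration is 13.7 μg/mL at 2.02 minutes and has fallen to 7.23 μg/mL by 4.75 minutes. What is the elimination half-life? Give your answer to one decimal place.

3.0 minutes

Over Δt = 4.75 − 2.02 = 2.73 minutes, the level fell by a factor of 13.7/7.23 ≈ 1.8949.
n = log₂(1.8949) ≈ 0.92211 half-lives, so t½ = 2.73/0.92211 ≈ 2.9606 minutes.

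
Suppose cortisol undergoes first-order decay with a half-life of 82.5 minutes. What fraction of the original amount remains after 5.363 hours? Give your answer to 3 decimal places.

5.363 hours = 321.78 minutes.
n = 321.78/82.5 ≈ 3.9004 half-lives.
Fraction remaining = (1/2)^3.9004 ≈ 0.066969.

0.067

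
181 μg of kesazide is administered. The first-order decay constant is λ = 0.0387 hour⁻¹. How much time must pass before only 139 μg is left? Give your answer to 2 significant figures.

t½ = ln 2 / λ = 0.69315 / 0.0387 ≈ 17.911 hours.
Fraction remaining = 139/181 ≈ 0.76796.
n = log₂(181/139) = ln(1.3022)/ln 2 ≈ 0.3809 half-lives.
t = n × t½ = 0.3809 × 17.911 ≈ 6.8223 hours.

6.8 hours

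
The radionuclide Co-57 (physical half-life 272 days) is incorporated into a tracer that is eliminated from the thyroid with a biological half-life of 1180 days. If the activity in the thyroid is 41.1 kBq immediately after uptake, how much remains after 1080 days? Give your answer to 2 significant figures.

1/t_eff = 1/t_phys + 1/t_biol = 1/272 + 1/1180 = 0.0045239 per day.
t_eff = 272 × 1180 / (272 + 1180) ≈ 221.05 days.
Remaining = 41.1 × (1/2)^(1080/221.05) = 41.1 × (1/2)^4.8858 ≈ 1.3901 kBq.

1.4 kBq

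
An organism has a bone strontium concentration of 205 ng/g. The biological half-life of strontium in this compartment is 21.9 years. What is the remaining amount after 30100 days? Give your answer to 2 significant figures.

Convert the elapsed time: 30100 days = 82.4658 years.
Number of half-lives: n = 82.4658/21.9 ≈ 3.7656.
Remaining = 205 × (1/2)^3.7656 = 205 × 0.073528 ≈ 15.073 ng/g.

15 ng/g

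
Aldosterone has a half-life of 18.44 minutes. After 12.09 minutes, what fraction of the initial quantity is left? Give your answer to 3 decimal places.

0.635

n = 12.09/18.44 ≈ 0.65564 half-lives.
Fraction remaining = (1/2)^0.65564 ≈ 0.63479.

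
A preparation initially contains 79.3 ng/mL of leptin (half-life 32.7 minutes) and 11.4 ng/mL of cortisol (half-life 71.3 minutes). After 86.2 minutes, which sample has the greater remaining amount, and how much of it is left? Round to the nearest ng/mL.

leptin, 13 ng/mL

leptin: 79.3 × (1/2)^2.6361 ≈ 12.757 ng/mL.
cortisol: 11.4 × (1/2)^1.209 ≈ 4.9314 ng/mL.
Leptin has more remaining, at ≈ 12.757 ng/mL.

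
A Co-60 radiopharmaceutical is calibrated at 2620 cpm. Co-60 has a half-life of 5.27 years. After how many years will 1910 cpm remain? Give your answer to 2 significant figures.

Fraction remaining = 1910/2620 ≈ 0.72901.
n = log₂(2620/1910) = ln(1.3717)/ln 2 ≈ 0.45599 half-lives.
t = n × t½ = 0.45599 × 5.27 ≈ 2.4031 years.

2.4 years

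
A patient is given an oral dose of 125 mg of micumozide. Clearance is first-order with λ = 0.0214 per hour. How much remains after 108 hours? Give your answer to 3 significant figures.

t½ = ln 2 / λ = 0.69315 / 0.0214 ≈ 32.39 hours.
Number of half-lives: n = 108/32.39 ≈ 3.3344.
Remaining = 125 × (1/2)^3.3344 = 125 × 0.099142 ≈ 12.393 mg.

12.4 mg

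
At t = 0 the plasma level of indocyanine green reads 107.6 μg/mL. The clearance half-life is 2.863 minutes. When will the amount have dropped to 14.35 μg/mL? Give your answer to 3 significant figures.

Fraction remaining = 14.35/107.6 ≈ 0.13336.
n = log₂(107.6/14.35) = ln(7.4983)/ln 2 ≈ 2.9066 half-lives.
t = n × t½ = 2.9066 × 2.863 ≈ 8.3215 minutes.

8.32 minutes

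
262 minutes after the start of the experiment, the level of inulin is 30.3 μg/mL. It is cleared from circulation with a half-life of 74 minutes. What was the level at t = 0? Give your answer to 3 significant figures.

353 μg/mL

Number of half-lives elapsed: n = 262/74 ≈ 3.5405.
A₀ = A × 2^n = 30.3 × 2^3.5405 = 30.3 × 11.636 ≈ 352.58 μg/mL.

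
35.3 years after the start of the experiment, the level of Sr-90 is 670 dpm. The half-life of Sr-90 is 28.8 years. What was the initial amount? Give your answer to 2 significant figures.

Number of half-lives elapsed: n = 35.3/28.8 ≈ 1.2257.
A₀ = A × 2^n = 670 × 2^1.2257 = 670 × 2.3387 ≈ 1566.9 dpm.

1600 dpm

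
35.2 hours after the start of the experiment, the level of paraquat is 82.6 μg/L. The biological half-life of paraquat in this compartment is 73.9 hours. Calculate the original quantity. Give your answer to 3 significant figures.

Number of half-lives elapsed: n = 35.2/73.9 ≈ 0.47632.
A₀ = A × 2^n = 82.6 × 2^0.47632 = 82.6 × 1.3912 ≈ 114.91 μg/L.

115 μg/L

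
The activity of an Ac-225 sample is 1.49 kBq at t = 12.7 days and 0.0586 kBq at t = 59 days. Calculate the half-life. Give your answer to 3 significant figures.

9.92 days

Over Δt = 59 − 12.7 = 46.3 days, the level fell by a factor of 1.49/0.0586 ≈ 25.427.
n = log₂(25.427) ≈ 4.6683 half-lives, so t½ = 46.3/4.6683 ≈ 9.918 days.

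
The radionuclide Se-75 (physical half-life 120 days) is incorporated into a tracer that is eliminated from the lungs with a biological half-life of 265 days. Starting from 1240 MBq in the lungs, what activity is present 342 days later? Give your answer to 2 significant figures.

70 MBq

1/t_eff = 1/t_phys + 1/t_biol = 1/120 + 1/265 = 0.012107 per day.
t_eff = 120 × 265 / (120 + 265) ≈ 82.597 days.
Remaining = 1240 × (1/2)^(342/82.597) = 1240 × (1/2)^4.1406 ≈ 70.305 MBq.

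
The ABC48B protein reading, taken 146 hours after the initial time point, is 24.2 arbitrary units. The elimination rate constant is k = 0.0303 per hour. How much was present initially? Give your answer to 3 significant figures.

2020 arbitrary units

t½ = ln 2 / k = 0.69315 / 0.0303 ≈ 22.876 hours.
Number of half-lives elapsed: n = 146/22.876 ≈ 6.3822.
A₀ = A × 2^n = 24.2 × 2^6.3822 = 24.2 × 83.413 ≈ 2018.6 arbitrary units.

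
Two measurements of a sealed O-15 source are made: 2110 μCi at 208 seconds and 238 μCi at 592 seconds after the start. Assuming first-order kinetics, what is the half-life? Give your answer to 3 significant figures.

Over Δt = 592 − 208 = 384 seconds, the level fell by a factor of 2110/238 ≈ 8.8655.
n = log₂(8.8655) ≈ 3.1482 half-lives, so t½ = 384/3.1482 ≈ 121.97 seconds.

122 seconds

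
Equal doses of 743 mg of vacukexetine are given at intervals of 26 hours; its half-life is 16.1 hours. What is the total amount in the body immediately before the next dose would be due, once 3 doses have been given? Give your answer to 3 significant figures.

348 mg

The 3 doses were given 78, 52, 26 hours ago.
Total = 743·(1/2)^(78/16.1) + 743·(1/2)^(52/16.1) + 743·(1/2)^(26/16.1)
      = 25.857 + 79.199 + 242.58 ≈ 347.64 mg.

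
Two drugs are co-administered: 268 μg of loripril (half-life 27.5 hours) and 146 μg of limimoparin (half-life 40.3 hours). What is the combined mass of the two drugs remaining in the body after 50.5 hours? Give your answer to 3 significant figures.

loripril: 268 × (1/2)^(50.5/27.5) = 268 × (1/2)^1.8364 ≈ 75.047 μg.
limimoparin: 146 × (1/2)^(50.5/40.3) = 146 × (1/2)^1.2531 ≈ 61.254 μg.
Total = 75.047 + 61.254 ≈ 136.3 μg.

136 μg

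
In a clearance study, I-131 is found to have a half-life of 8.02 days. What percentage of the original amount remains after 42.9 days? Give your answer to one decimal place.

2.5%

n = 42.9/8.02 ≈ 5.3491 half-lives.
Fraction remaining = (1/2)^5.3491 ≈ 0.024533, i.e. 2.4533%.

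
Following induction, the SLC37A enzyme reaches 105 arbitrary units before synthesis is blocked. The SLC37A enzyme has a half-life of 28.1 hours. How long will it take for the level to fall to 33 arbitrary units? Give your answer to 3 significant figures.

Fraction remaining = 33/105 ≈ 0.31429.
n = log₂(105/33) = ln(3.1818)/ln 2 ≈ 1.6699 half-lives.
t = n × t½ = 1.6699 × 28.1 ≈ 46.923 hours.

46.9 hours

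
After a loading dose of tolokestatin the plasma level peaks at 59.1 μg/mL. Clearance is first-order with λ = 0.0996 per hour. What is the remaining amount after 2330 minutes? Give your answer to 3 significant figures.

t½ = ln 2 / λ = 0.69315 / 0.0996 ≈ 6.9593 hours.
Convert the elapsed time: 2330 minutes = 38.8333 hours.
Number of half-lives: n = 38.8333/6.9593 ≈ 5.5801.
Remaining = 59.1 × (1/2)^5.5801 = 59.1 × 0.020904 ≈ 1.2354 μg/mL.

1.24 μg/mL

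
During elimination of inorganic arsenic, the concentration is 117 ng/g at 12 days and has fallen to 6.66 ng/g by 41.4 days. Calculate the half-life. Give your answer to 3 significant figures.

7.11 days

Over Δt = 41.4 − 12 = 29.4 days, the level fell by a factor of 117/6.66 ≈ 17.568.
n = log₂(17.568) ≈ 4.1348 half-lives, so t½ = 29.4/4.1348 ≈ 7.1103 days.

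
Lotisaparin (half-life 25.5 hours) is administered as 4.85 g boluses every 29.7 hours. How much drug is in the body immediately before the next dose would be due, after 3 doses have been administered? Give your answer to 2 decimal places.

The 3 doses were given 89.1, 59.4, 29.7 hours ago.
Total = 4.85·(1/2)^(89.1/25.5) + 4.85·(1/2)^(59.4/25.5) + 4.85·(1/2)^(29.7/25.5)
      = 0.43043 + 0.96498 + 2.1634 ≈ 3.5588 g.

3.56 g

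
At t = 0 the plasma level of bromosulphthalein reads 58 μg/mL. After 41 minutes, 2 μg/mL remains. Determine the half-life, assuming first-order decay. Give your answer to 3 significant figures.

A/A₀ = 2/58 ≈ 0.034483.
n = log₂(29) ≈ 4.858 half-lives elapsed in 41 minutes.
t½ = 41/4.858 ≈ 8.4397 minutes.

8.44 minutes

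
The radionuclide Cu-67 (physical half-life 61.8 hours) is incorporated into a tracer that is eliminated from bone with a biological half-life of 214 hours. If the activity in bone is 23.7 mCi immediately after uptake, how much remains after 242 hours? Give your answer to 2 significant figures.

1/t_eff = 1/t_phys + 1/t_biol = 1/61.8 + 1/214 = 0.020854 per hour.
t_eff = 61.8 × 214 / (61.8 + 214) ≈ 47.952 hours.
Remaining = 23.7 × (1/2)^(242/47.952) = 23.7 × (1/2)^5.0467 ≈ 0.71704 mCi.

0.72 mCi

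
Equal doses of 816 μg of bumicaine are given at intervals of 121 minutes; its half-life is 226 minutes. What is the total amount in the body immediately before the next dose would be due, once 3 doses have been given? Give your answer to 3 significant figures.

1220 μg

The 3 doses were given 363, 242, 121 minutes ago.
Total = 816·(1/2)^(363/226) + 816·(1/2)^(242/226) + 816·(1/2)^(121/226)
      = 268.03 + 388.46 + 563.01 ≈ 1219.5 μg.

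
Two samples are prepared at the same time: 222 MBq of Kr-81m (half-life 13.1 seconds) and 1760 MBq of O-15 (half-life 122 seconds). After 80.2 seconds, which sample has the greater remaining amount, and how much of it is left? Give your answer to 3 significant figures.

Kr-81m: 222 × (1/2)^6.1221 ≈ 3.1872 MBq.
O-15: 1760 × (1/2)^0.65738 ≈ 1115.9 MBq.
O-15 has more remaining, at ≈ 1115.9 MBq.

O-15, 1120 MBq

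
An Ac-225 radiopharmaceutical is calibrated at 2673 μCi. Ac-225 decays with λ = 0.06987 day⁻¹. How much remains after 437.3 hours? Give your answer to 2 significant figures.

t½ = ln 2 / λ = 0.69315 / 0.06987 ≈ 9.9205 days.
Convert the elapsed time: 437.3 hours = 18.2208 days.
Number of half-lives: n = 18.2208/9.9205 ≈ 1.8367.
Remaining = 2673 × (1/2)^1.8367 = 2673 × 0.27997 ≈ 748.35 μCi.

750 μCi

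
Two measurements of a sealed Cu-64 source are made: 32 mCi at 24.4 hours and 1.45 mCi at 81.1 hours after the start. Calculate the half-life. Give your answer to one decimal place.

Over Δt = 81.1 − 24.4 = 56.7 hours, the level fell by a factor of 32/1.45 ≈ 22.069.
n = log₂(22.069) ≈ 4.4639 half-lives, so t½ = 56.7/4.4639 ≈ 12.702 hours.

12.7 hours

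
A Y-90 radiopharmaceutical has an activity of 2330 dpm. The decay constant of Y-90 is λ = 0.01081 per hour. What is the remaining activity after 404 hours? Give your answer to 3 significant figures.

29.6 dpm

t½ = ln 2 / λ = 0.69315 / 0.01081 ≈ 64.121 hours.
Number of half-lives: n = 404/64.121 ≈ 6.3006.
Remaining = 2330 × (1/2)^6.3006 = 2330 × 0.012686 ≈ 29.559 dpm.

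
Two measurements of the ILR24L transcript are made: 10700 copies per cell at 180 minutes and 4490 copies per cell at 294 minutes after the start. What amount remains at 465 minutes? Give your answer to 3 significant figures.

Over Δt = 294 − 180 = 114 minutes, the level fell by a factor of 10700/4490 ≈ 2.3831.
n = log₂(2.3831) ≈ 1.2528 half-lives, so t½ = 114/1.2528 ≈ 90.994 minutes.
From t = 294 to t = 465: 4490 × (1/2)^((465−294)/90.994) ≈ 1220.5 copies per cell.

1220 copies per cell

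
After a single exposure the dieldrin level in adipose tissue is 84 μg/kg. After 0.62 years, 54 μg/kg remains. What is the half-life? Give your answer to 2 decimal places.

A/A₀ = 54/84 ≈ 0.64286.
n = log₂(1.5556) ≈ 0.63743 half-lives elapsed in 0.62 years.
t½ = 0.62/0.63743 ≈ 0.97266 years.

0.97 years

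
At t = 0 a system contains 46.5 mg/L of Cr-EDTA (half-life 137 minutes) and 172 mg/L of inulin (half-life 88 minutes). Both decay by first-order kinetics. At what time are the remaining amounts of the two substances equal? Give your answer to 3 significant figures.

464 minutes

Set 46.5·(1/2)^(t/137) = 172·(1/2)^(t/88).
Taking log₂: log₂(46.5/172) = t·(1/137 − 1/88).
log₂(0.27035) = -1.8871; 1/137 − 1/88 = -0.0040644.
t = -1.8871 / -0.0040644 ≈ 464.31 minutes.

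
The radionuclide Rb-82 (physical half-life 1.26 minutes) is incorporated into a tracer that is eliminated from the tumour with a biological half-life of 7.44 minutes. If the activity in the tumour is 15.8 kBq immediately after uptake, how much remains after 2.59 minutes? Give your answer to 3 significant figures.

2.99 kBq

1/t_eff = 1/t_phys + 1/t_biol = 1/1.26 + 1/7.44 = 0.92806 per minute.
t_eff = 1.26 × 7.44 / (1.26 + 7.44) ≈ 1.0775 minutes.
Remaining = 15.8 × (1/2)^(2.59/1.0775) = 15.8 × (1/2)^2.4037 ≈ 2.9859 kBq.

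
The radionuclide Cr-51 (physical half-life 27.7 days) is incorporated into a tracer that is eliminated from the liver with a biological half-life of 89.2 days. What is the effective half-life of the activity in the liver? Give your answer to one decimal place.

21.1 days

1/t_eff = 1/t_phys + 1/t_biol = 1/27.7 + 1/89.2 = 0.047312 per day.
t_eff = 27.7 × 89.2 / (27.7 + 89.2) ≈ 21.136 days.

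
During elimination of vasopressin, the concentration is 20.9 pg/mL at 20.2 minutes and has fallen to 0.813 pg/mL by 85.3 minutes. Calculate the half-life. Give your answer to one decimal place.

Over Δt = 85.3 − 20.2 = 65.1 minutes, the level fell by a factor of 20.9/0.813 ≈ 25.707.
n = log₂(25.707) ≈ 4.6841 half-lives, so t½ = 65.1/4.6841 ≈ 13.898 minutes.

13.9 minutes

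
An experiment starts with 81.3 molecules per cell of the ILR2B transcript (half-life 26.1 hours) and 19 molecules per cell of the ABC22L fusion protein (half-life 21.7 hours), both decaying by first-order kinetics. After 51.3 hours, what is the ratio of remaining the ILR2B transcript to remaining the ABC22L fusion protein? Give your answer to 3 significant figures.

ILR2B transcript: 81.3 × (1/2)^(51.3/26.1) = 81.3 × (1/2)^1.9655 ≈ 20.817 molecules per cell.
ABC22L fusion protein: 19 × (1/2)^(51.3/21.7) = 19 × (1/2)^2.3641 ≈ 3.6906 molecules per cell.
Ratio ≈ 20.817 / 3.6906 ≈ 5.6404.

5.64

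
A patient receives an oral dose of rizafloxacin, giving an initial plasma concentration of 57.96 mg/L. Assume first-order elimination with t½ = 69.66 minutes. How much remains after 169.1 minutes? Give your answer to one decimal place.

10.8 mg/L

Number of half-lives: n = 169.1/69.66 ≈ 2.4275.
Remaining = 57.96 × (1/2)^2.4275 = 57.96 × 0.18589 ≈ 10.774 mg/L.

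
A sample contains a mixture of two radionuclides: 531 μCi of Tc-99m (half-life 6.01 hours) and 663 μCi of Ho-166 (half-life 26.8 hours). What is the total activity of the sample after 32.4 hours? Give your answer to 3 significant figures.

Tc-99m: 531 × (1/2)^(32.4/6.01) = 531 × (1/2)^5.391 ≈ 12.654 μCi.
Ho-166: 663 × (1/2)^(32.4/26.8) = 663 × (1/2)^1.209 ≈ 286.8 μCi.
Total = 12.654 + 286.8 ≈ 299.46 μCi.

299 μCi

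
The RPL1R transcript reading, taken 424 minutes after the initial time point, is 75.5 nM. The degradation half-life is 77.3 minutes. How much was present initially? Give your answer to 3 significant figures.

3380 nM

Number of half-lives elapsed: n = 424/77.3 ≈ 5.4851.
A₀ = A × 2^n = 75.5 × 2^5.4851 = 75.5 × 44.791 ≈ 3381.7 nM.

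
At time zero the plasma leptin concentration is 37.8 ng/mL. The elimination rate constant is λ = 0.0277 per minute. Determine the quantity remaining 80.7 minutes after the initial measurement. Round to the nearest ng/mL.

4 ng/mL

t½ = ln 2 / λ = 0.69315 / 0.0277 ≈ 25.023 minutes.
Number of half-lives: n = 80.7/25.023 ≈ 3.225.
Remaining = 37.8 × (1/2)^3.225 = 37.8 × 0.10695 ≈ 4.0427 ng/mL.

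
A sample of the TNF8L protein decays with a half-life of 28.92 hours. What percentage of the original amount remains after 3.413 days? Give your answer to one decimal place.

14.0%

3.413 days = 81.912 hours.
n = 81.912/28.92 ≈ 2.8324 half-lives.
Fraction remaining = (1/2)^2.8324 ≈ 0.1404, i.e. 14.04%.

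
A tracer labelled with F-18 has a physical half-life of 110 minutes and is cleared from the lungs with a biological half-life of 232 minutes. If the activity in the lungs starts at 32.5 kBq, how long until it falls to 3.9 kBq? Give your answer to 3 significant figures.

1/t_eff = 1/t_phys + 1/t_biol = 1/110 + 1/232 = 0.013401 per minute.
t_eff = 110 × 232 / (110 + 232) ≈ 74.62 minutes.
n = log₂(32.5/3.9) ≈ 3.0589; t = 3.0589 × 74.62 ≈ 228.25 minutes.

228 minutes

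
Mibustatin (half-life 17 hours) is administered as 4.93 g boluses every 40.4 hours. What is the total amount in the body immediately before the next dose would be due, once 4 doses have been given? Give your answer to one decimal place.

The 4 doses were given 161.6, 121.2, 80.8, 40.4 hours ago.
Total = 4.93·(1/2)^(161.6/17) + 4.93·(1/2)^(121.2/17) + 4.93·(1/2)^(80.8/17) + 4.93·(1/2)^(40.4/17)
      = 0.006781 + 0.035211 + 0.18284 + 0.94942 ≈ 1.1743 g.

1.2 g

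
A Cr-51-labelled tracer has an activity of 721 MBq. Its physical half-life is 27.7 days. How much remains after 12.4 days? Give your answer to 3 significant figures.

529 MBq

Number of half-lives: n = 12.4/27.7 ≈ 0.44765.
Remaining = 721 × (1/2)^0.44765 = 721 × 0.73323 ≈ 528.66 MBq.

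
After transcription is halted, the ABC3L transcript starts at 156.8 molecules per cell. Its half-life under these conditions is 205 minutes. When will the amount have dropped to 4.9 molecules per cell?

1025 minutes

4.9/156.8 = 1/32, so 5 half-lives have elapsed.
t = 5 × 205 = 1025 minutes.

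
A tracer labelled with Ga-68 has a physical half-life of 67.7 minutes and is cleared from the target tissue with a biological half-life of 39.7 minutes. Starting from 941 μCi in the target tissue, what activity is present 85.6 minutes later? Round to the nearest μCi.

1/t_eff = 1/t_phys + 1/t_biol = 1/67.7 + 1/39.7 = 0.03996 per minute.
t_eff = 67.7 × 39.7 / (67.7 + 39.7) ≈ 25.025 minutes.
Remaining = 941 × (1/2)^(85.6/25.025) = 941 × (1/2)^3.4206 ≈ 87.881 μCi.

88 μCi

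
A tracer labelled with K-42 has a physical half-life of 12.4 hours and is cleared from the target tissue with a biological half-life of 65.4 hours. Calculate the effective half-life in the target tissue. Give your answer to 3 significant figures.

10.4 hours

1/t_eff = 1/t_phys + 1/t_biol = 1/12.4 + 1/65.4 = 0.095936 per hour.
t_eff = 12.4 × 65.4 / (12.4 + 65.4) ≈ 10.424 hours.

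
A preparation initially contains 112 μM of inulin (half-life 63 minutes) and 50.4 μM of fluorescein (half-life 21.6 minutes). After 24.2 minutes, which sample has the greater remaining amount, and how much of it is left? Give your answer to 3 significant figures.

inulin: 112 × (1/2)^0.38413 ≈ 85.819 μM.
fluorescein: 50.4 × (1/2)^1.1204 ≈ 23.183 μM.
Inulin has more remaining, at ≈ 85.819 μM.

inulin, 85.8 μM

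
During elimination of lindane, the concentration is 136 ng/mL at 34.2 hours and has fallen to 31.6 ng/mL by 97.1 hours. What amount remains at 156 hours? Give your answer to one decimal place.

8.1 ng/mL

Over Δt = 97.1 − 34.2 = 62.9 hours, the level fell by a factor of 136/31.6 ≈ 4.3038.
n = log₂(4.3038) ≈ 2.1056 half-lives, so t½ = 62.9/2.1056 ≈ 29.873 hours.
From t = 97.1 to t = 156: 31.6 × (1/2)^((156−97.1)/29.873) ≈ 8.0565 ng/mL.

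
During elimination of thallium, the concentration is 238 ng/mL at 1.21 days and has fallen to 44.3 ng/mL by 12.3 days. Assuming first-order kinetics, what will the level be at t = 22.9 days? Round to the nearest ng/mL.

9 ng/mL

Over Δt = 12.3 − 1.21 = 11.09 days, the level fell by a factor of 238/44.3 ≈ 5.3725.
n = log₂(5.3725) ≈ 2.4256 half-lives, so t½ = 11.09/2.4256 ≈ 4.5721 days.
From t = 12.3 to t = 22.9: 44.3 × (1/2)^((22.9−12.3)/4.5721) ≈ 8.8816 ng/mL.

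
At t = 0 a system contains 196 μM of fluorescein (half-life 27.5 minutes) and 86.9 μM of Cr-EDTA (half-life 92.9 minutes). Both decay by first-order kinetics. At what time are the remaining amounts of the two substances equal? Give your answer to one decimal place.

45.8 minutes

Set 196·(1/2)^(t/27.5) = 86.9·(1/2)^(t/92.9).
Taking log₂: log₂(196/86.9) = t·(1/27.5 − 1/92.9).
log₂(2.2555) = 1.1734; 1/27.5 − 1/92.9 = 0.025599.
t = 1.1734 / 0.025599 ≈ 45.838 minutes.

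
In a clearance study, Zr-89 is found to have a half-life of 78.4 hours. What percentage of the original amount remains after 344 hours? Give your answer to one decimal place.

4.8%

n = 344/78.4 ≈ 4.3878 half-lives.
Fraction remaining = (1/2)^4.3878 ≈ 0.04777, i.e. 4.777%.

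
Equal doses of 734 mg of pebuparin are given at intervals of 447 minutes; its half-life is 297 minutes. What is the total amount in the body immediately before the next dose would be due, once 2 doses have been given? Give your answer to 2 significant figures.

The 2 doses were given 894, 447 minutes ago.
Total = 734·(1/2)^(894/297) + 734·(1/2)^(447/297)
      = 91.11 + 258.6 ≈ 349.71 mg.

350 mg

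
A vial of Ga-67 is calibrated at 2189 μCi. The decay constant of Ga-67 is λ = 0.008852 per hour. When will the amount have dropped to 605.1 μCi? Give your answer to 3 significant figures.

145 hours

t½ = ln 2 / λ = 0.69315 / 0.008852 ≈ 78.304 hours.
Fraction remaining = 605.1/2189 ≈ 0.27643.
n = log₂(2189/605.1) = ln(3.6176)/ln 2 ≈ 1.855 half-lives.
t = n × t½ = 1.855 × 78.304 ≈ 145.26 hours.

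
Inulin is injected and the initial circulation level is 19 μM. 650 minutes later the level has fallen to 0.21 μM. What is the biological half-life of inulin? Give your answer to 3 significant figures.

A/A₀ = 0.21/19 ≈ 0.011053.
n = log₂(90.476) ≈ 6.4995 half-lives elapsed in 650 minutes.
t½ = 650/6.4995 ≈ 100.01 minutes.

100 minutes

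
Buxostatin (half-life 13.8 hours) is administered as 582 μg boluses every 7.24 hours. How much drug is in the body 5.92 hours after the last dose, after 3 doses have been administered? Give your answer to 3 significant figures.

The 3 doses were given 20.4, 13.16, 5.92 hours ago.
Total = 582·(1/2)^(20.4/13.8) + 582·(1/2)^(13.16/13.8) + 582·(1/2)^(5.92/13.8)
      = 208.89 + 300.51 + 432.3 ≈ 941.7 μg.

942 μg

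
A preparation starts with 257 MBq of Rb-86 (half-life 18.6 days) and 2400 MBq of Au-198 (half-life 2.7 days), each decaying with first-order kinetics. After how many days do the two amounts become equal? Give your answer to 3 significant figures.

10.2 days

Set 257·(1/2)^(t/18.6) = 2400·(1/2)^(t/2.7).
Taking log₂: log₂(257/2400) = t·(1/18.6 − 1/2.7).
log₂(0.10708) = -3.2232; 1/18.6 − 1/2.7 = -0.31661.
t = -3.2232 / -0.31661 ≈ 10.18 days.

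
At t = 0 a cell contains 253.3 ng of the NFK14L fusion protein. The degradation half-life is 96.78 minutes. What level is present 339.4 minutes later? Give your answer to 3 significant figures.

22.3 ng

Number of half-lives: n = 339.4/96.78 ≈ 3.5069.
Remaining = 253.3 × (1/2)^3.5069 = 253.3 × 0.087965 ≈ 22.282 ng.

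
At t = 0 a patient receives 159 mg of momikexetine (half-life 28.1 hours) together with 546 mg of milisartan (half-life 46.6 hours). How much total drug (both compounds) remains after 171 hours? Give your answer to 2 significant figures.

momikexetine: 159 × (1/2)^(171/28.1) = 159 × (1/2)^6.0854 ≈ 2.3416 mg.
milisartan: 546 × (1/2)^(171/46.6) = 546 × (1/2)^3.6695 ≈ 42.91 mg.
Total = 2.3416 + 42.91 ≈ 45.251 mg.

45 mg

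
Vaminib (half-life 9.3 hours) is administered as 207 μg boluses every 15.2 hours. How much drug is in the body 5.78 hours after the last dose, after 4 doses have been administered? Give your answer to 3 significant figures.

196 μg

The 4 doses were given 51.38, 36.18, 20.98, 5.78 hours ago.
Total = 207·(1/2)^(51.38/9.3) + 207·(1/2)^(36.18/9.3) + 207·(1/2)^(20.98/9.3) + 207·(1/2)^(5.78/9.3)
      = 4.4964 + 13.959 + 43.338 + 134.55 ≈ 196.34 μg.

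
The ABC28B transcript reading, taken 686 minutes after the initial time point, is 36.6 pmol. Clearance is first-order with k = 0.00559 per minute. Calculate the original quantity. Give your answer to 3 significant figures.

t½ = ln 2 / k = 0.69315 / 0.00559 ≈ 124 minutes.
Number of half-lives elapsed: n = 686/124 ≈ 5.5324.
A₀ = A × 2^n = 36.6 × 2^5.5324 = 36.6 × 46.281 ≈ 1693.9 pmol.

1690 pmol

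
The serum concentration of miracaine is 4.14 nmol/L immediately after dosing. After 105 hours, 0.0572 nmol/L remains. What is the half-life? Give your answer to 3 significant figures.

A/A₀ = 0.0572/4.14 ≈ 0.013816.
n = log₂(72.378) ≈ 6.1775 half-lives elapsed in 105 hours.
t½ = 105/6.1775 ≈ 16.997 hours.

17.0 hours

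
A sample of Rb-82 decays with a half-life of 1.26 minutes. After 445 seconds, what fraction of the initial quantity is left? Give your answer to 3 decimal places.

0.017

445 seconds = 7.41667 minutes.
n = 7.41667/1.26 ≈ 5.8862 half-lives.
Fraction remaining = (1/2)^5.8862 ≈ 0.016907.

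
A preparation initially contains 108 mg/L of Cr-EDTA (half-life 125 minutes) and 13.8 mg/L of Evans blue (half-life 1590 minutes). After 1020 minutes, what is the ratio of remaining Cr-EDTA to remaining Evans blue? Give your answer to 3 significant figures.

Cr-EDTA: 108 × (1/2)^(1020/125) = 108 × (1/2)^8.16 ≈ 0.37759 mg/L.
Evans blue: 13.8 × (1/2)^(1020/1590) = 13.8 × (1/2)^0.64151 ≈ 8.8464 mg/L.
Ratio ≈ 0.37759 / 8.8464 ≈ 0.042683.

0.0427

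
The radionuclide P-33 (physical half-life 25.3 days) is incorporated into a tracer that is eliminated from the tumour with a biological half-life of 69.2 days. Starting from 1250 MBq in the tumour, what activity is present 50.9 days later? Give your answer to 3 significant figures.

186 MBq

1/t_eff = 1/t_phys + 1/t_biol = 1/25.3 + 1/69.2 = 0.053977 per day.
t_eff = 25.3 × 69.2 / (25.3 + 69.2) ≈ 18.527 days.
Remaining = 1250 × (1/2)^(50.9/18.527) = 1250 × (1/2)^2.7474 ≈ 186.15 MBq.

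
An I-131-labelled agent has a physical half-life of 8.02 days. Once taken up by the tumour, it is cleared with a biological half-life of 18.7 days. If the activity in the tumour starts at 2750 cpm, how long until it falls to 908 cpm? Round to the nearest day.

1/t_eff = 1/t_phys + 1/t_biol = 1/8.02 + 1/18.7 = 0.17816 per day.
t_eff = 8.02 × 18.7 / (8.02 + 18.7) ≈ 5.6128 days.
n = log₂(2750/908) ≈ 1.5987; t = 1.5987 × 5.6128 ≈ 8.973 days.

9 days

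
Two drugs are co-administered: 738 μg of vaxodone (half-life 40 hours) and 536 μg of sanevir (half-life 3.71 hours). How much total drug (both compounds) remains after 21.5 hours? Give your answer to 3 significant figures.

518 μg

vaxodone: 738 × (1/2)^(21.5/40) = 738 × (1/2)^0.5375 ≈ 508.46 μg.
sanevir: 536 × (1/2)^(21.5/3.71) = 536 × (1/2)^5.7951 ≈ 9.6528 μg.
Total = 508.46 + 9.6528 ≈ 518.11 μg.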